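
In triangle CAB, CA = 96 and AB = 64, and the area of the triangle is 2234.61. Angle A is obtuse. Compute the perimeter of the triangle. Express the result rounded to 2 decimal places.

From area = ½·CA·AB·sin A, we get sin A = 2·area/(CA·AB) ≈ 0.72741.
Taking the obtuse solution, ∠A ≈ 2.327 rad.
Law of cosines then gives BC ≈ 147.46.
Perimeter = 64 + 147.46 + 96 = 307.46.

perimeter ≈ 307.46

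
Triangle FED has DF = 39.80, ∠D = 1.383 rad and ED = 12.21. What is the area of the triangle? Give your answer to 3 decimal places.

area ≈ 238.707

Area = ½·ED·DF·sin D ≈ 238.71.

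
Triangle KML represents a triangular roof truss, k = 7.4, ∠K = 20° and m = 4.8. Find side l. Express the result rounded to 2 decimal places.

11.73

Law of sines: sin M = m·sin K/k ≈ 0.22185.
Since k ≥ m, only the acute value applies: ∠M ≈ 12.82°.
Then ∠L = 180° − ∠K − ∠M ≈ 147.18°.
Law of sines gives l = k·sin L/sin K ≈ 11.726.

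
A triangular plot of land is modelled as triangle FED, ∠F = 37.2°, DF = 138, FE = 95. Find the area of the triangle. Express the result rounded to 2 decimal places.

Area = ½·DF·FE·sin F ≈ 3963.1.

area ≈ 3963.15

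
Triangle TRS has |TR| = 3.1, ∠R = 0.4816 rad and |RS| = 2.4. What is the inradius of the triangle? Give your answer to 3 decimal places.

r ≈ 0.494

By the law of cosines, |ST|² = |TR|² + |RS|² − 2·|TR|·|RS|·cos R = 2.1825, so |ST| ≈ 1.4773.
Area = ½·|TR|·|RS|·sin R ≈ 1.7231.
Semiperimeter s = (2.4+1.4773+3.1)/2 = 3.4887.
Inradius = area/s = 1.7231/3.4887 ≈ 0.49391.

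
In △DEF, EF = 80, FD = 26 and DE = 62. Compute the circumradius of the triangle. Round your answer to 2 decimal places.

By the law of cosines, cos D = (FD² + DE² − EF²) / (2·FD·DE) ≈ -0.58313, so ∠D ≈ 125.67°.
Circumradius = EF/(2 sin D) ≈ 49.238.

R ≈ 49.24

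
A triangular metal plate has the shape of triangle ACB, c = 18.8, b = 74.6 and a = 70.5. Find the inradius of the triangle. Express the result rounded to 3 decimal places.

8.053

Semiperimeter s = (70.5 + 18.8 + 74.6)/2 = 81.95.
Heron's formula: area = √(81.95·11.45·63.15·7.35) ≈ 659.94.
Inradius = area/s = 659.94/81.95 ≈ 8.053.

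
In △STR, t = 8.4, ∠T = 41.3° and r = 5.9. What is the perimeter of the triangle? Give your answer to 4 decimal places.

Law of sines: sin R = r·sin T/t ≈ 0.46357.
Since t ≥ r, only the acute value applies: ∠R ≈ 27.62°.
Then ∠S = 180° − ∠T − ∠R ≈ 111.08°.
Law of sines gives s = t·sin S/sin T ≈ 11.875.
Semiperimeter p = (11.875+8.4+5.9)/2 = 13.088.
Perimeter = 11.875 + 8.4 + 5.9 = 26.175.

perimeter ≈ 26.1754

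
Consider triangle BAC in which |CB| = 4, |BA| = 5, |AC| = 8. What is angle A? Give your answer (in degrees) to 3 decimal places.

∠A ≈ 24.147°

By the law of cosines, cos A = (|BA|² + |AC|² − |CB|²) / (2·|BA|·|AC|) ≈ 0.91250, so ∠A ≈ 24.15°.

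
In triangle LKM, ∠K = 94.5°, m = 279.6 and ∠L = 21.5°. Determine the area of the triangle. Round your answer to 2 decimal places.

area ≈ 15889.81

The third angle is ∠M = 180° − ∠L − ∠K = 64.00°.
Law of sines: l = m·sin L/sin M ≈ 114.01.
Law of sines: k = m·sin K/sin M ≈ 310.12.
Area = ½·m·l·sin K ≈ 15890.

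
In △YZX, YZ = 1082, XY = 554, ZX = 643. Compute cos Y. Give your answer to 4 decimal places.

By the law of cosines, cos Y = (XY² + YZ² − ZX²) / (2·XY·YZ) ≈ 0.88767, so ∠Y ≈ 27.42°.

cos Y ≈ 0.8877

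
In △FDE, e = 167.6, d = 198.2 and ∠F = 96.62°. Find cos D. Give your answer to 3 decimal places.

cos D ≈ 0.695

By the law of cosines, f² = d² + e² − 2·d·e·cos F = 75032, so f ≈ 273.92.
Law of cosines again: cos D = (e² + f² − d²)/(2·e·f) ≈ 0.69527, so ∠D ≈ 45.95°.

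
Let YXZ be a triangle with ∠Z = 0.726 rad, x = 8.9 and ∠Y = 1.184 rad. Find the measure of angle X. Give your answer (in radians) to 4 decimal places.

1.2316

The third angle is ∠X = π − ∠Z − ∠Y = 1.232 rad.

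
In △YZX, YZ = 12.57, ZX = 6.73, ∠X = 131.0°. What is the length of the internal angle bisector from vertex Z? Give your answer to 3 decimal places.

t_Z ≈ 8.556

Law of sines: sin Y = ZX·sin X/YZ ≈ 0.40407.
Since YZ ≥ ZX, only the acute value applies: ∠Y ≈ 23.83°.
Then ∠Z = 180° − ∠X − ∠Y ≈ 25.17°.
Law of sines gives XY = YZ·sin Z/sin X ≈ 7.0828.
The bisector from Z has length 2·YZ·ZX·cos(∠Z/2)/(YZ+ZX) ≈ 8.5559.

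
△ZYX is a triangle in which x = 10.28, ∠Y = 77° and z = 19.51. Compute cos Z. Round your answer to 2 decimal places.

By the law of cosines, y² = x² + z² − 2·x·z·cos Y = 396.08, so y ≈ 19.902.
Law of cosines again: cos Z = (y² + x² − z²)/(2·y·x) ≈ 0.29601, so ∠Z ≈ 72.78°.

cos Z ≈ 0.30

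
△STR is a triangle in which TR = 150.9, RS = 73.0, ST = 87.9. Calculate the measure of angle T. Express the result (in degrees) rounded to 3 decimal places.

By the law of cosines, cos T = (ST² + TR² − RS²) / (2·ST·TR) ≈ 0.94873, so ∠T ≈ 18.43°.

18.426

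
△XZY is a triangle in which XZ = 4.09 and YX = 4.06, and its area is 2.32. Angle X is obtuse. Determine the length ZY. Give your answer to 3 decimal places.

8.068

From area = ½·YX·XZ·sin X, we get sin X = 2·area/(YX·XZ) ≈ 0.27943.
Taking the obtuse solution, ∠X ≈ 2.858 rad.
Law of cosines then gives ZY ≈ 8.0684.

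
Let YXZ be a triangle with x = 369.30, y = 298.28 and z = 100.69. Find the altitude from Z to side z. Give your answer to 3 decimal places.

Semiperimeter s = (298.28 + 369.3 + 100.69)/2 = 384.13.
Heron's formula: area = √(384.13·85.855·14.835·283.44) ≈ 11776.
The altitude from Z has length 2·area/z ≈ 233.91.

h_Z ≈ 233.909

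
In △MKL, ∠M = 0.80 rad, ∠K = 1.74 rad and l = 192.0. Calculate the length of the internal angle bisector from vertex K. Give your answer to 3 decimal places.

t_K ≈ 138.413

The third angle is ∠L = π − ∠M − ∠K = 0.602 rad.
Law of sines: m = l·sin M/sin L ≈ 243.36.
Law of sines: k = l·sin K/sin L ≈ 334.4.
The bisector from K has length 2·l·m·cos(∠K/2)/(l+m) ≈ 138.41.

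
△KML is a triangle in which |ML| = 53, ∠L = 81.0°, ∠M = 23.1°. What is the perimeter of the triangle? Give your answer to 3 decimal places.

The third angle is ∠K = 180° − ∠M − ∠L = 75.90°.
Law of sines: |LK| = |ML|·sin M/sin K ≈ 21.44.
Law of sines: |KM| = |ML|·sin L/sin K ≈ 53.974.
Semiperimeter s = (53+21.44+53.974)/2 = 64.207.
Perimeter = 53 + 21.44 + 53.974 = 128.41.

perimeter ≈ 128.413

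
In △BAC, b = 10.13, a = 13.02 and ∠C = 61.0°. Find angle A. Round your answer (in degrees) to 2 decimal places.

By the law of cosines, c² = b² + a² − 2·b·a·cos C = 144.25, so c ≈ 12.01.
Law of cosines again: cos A = (c² + b² − a²)/(2·c·b) ≈ 0.31787, so ∠A ≈ 71.47°.

71.47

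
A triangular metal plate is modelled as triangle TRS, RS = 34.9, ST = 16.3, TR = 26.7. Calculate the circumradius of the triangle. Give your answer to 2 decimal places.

By the law of cosines, cos T = (ST² + TR² − RS²) / (2·ST·TR) ≈ -0.27507, so ∠T ≈ 1.8495 rad.
Circumradius = RS/(2 sin T) ≈ 18.15.

18.15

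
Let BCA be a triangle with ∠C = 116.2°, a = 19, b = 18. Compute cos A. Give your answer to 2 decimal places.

By the law of cosines, c² = a² + b² − 2·a·b·cos C = 986.99, so c ≈ 31.416.
Law of cosines again: cos A = (b² + c² − a²)/(2·b·c) ≈ 0.83996, so ∠A ≈ 32.86°.

0.84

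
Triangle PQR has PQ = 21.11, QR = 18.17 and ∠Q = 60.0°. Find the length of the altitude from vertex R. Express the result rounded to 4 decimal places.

By the law of cosines, RP² = PQ² + QR² − 2·PQ·QR·cos Q = 392.21, so RP ≈ 19.804.
Area = ½·PQ·QR·sin Q ≈ 166.09.
The altitude from R has length 2·area/PQ ≈ 15.736.

h_R ≈ 15.7357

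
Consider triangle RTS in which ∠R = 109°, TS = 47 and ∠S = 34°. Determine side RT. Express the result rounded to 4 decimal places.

27.7965

The third angle is ∠T = 180° − ∠S − ∠R = 37.00°.
Law of sines: RT = TS·sin S/sin R ≈ 27.796.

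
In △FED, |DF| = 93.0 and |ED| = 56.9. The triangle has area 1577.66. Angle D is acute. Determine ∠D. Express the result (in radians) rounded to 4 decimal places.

From area = ½·|ED|·|DF|·sin D, we get sin D = 2·area/(|ED|·|DF|) ≈ 0.59628.
Taking the acute solution, ∠D ≈ 0.639 rad.

0.6389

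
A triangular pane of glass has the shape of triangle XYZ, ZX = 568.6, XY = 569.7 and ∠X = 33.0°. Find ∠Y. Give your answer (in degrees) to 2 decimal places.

∠Y ≈ 73.31°

By the law of cosines, YZ² = ZX² + XY² − 2·ZX·XY·cos X = 1.0452e+05, so YZ ≈ 323.3.
Law of cosines again: cos Y = (XY² + YZ² − ZX²)/(2·XY·YZ) ≈ 0.28714, so ∠Y ≈ 73.31°.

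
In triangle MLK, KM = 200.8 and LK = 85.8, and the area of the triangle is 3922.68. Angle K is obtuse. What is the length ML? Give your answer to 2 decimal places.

From area = ½·LK·KM·sin K, we get sin K = 2·area/(LK·KM) ≈ 0.45537.
Taking the obtuse solution, ∠K ≈ 152.91°.
Law of cosines then gives ML ≈ 279.93.

279.93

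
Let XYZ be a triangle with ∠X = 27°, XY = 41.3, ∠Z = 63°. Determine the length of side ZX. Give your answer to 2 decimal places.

The third angle is ∠Y = 180° − ∠Z − ∠X = 90.00°.
Law of sines: ZX = XY·sin Y/sin Z ≈ 46.352.

46.35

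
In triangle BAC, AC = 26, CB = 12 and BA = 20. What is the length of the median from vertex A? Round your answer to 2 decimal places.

22.41

Median from A: ½√(2·BA² + 2·AC² − CB²) ≈ 22.405.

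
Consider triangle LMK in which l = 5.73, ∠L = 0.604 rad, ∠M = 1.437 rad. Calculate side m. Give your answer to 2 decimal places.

The third angle is ∠K = π − ∠L − ∠M = 1.101 rad.
Law of sines: m = l·sin M/sin L ≈ 9.9989.

10.00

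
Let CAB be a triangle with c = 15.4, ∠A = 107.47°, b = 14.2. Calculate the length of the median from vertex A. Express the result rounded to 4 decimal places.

m_A ≈ 8.7679

By the law of cosines, a² = b² + c² − 2·b·c·cos A = 570.1, so a ≈ 23.877.
Median from A: ½√(2·b² + 2·c² − a²) ≈ 8.7679.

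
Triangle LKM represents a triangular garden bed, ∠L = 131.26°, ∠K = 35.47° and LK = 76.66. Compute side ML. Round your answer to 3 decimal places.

The third angle is ∠M = 180° − ∠L − ∠K = 13.27°.
Law of sines: ML = LK·sin K/sin M ≈ 193.8.

193.796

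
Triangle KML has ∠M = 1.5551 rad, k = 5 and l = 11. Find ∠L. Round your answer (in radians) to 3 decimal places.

By the law of cosines, m² = l² + k² − 2·l·k·cos M = 144.27, so m ≈ 12.011.
Law of cosines again: cos L = (k² + m² − l²)/(2·k·m) ≈ 0.40190, so ∠L ≈ 1.1572 rad.

1.157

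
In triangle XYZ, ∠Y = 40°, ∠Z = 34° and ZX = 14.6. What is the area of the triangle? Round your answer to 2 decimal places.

area ≈ 89.13

The third angle is ∠X = 180° − ∠Y − ∠Z = 106.00°.
Law of sines: YZ = ZX·sin X/sin Y ≈ 21.834.
Law of sines: XY = ZX·sin Z/sin Y ≈ 12.701.
Area = ½·ZX·YZ·sin Z ≈ 89.127.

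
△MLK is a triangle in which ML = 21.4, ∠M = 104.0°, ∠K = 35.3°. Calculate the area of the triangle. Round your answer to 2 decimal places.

area ≈ 250.72

The third angle is ∠L = 180° − ∠K − ∠M = 40.70°.
Law of sines: LK = ML·sin M/sin K ≈ 35.933.
Law of sines: KM = ML·sin L/sin K ≈ 24.149.
Area = ½·ML·LK·sin L ≈ 250.72.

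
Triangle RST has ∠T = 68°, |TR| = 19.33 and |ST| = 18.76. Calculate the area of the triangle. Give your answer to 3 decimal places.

Area = ½·|ST|·|TR|·sin T ≈ 168.11.

168.113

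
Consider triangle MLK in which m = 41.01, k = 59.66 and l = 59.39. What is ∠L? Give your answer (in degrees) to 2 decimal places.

69.50

By the law of cosines, cos L = (k² + m² − l²) / (2·k·m) ≈ 0.35027, so ∠L ≈ 69.50°.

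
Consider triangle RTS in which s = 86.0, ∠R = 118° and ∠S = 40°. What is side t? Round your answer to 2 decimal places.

50.12

The third angle is ∠T = 180° − ∠S − ∠R = 22.00°.
Law of sines: t = s·sin T/sin S ≈ 50.119.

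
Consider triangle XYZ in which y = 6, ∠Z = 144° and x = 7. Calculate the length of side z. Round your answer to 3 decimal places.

By the law of cosines, z² = x² + y² − 2·x·y·cos Z = 152.96, so z ≈ 12.368.

12.368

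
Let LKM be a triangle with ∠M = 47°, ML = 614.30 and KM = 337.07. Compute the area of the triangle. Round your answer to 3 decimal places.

area ≈ 75717.817

Area = ½·KM·ML·sin M ≈ 75718.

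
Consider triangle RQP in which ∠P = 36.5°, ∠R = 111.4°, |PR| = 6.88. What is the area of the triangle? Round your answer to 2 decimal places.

The third angle is ∠Q = 180° − ∠P − ∠R = 32.10°.
Law of sines: |QP| = |PR|·sin R/sin Q ≈ 12.054.
Law of sines: |RQ| = |PR|·sin P/sin Q ≈ 7.7012.
Area = ½·|PR|·|QP|·sin P ≈ 24.665.

24.67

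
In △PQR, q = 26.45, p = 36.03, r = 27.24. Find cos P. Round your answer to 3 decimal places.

cos P ≈ 0.100

By the law of cosines, cos P = (q² + r² − p²) / (2·q·r) ≈ 0.09956, so ∠P ≈ 84.29°.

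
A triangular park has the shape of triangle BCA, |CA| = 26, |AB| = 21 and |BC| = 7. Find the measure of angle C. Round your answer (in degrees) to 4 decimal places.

By the law of cosines, cos C = (|BC|² + |CA|² − |AB|²) / (2·|BC|·|CA|) ≈ 0.78022, so ∠C ≈ 38.72°.

∠C ≈ 38.7193°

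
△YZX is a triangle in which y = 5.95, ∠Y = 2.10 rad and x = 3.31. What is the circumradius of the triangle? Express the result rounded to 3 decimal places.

Law of sines: sin X = x·sin Y/y ≈ 0.48021.
Since y ≥ x, only the acute value applies: ∠X ≈ 0.501 rad.
Then ∠Z = π − ∠Y − ∠X ≈ 0.541 rad.
Law of sines gives z = y·sin Z/sin Y ≈ 3.548.
Circumradius = y/(2 sin Y) ≈ 3.4464.

3.446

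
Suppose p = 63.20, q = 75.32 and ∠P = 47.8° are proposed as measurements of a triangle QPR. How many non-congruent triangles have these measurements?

q·sin P = 75.32·sin(47.8°) ≈ 55.8.
Since q sin P < p < q (55.8 < 63.20 < 75.32), two triangles exist.

2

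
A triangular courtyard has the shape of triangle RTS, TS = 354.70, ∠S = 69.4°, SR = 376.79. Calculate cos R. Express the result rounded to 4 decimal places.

By the law of cosines, RT² = TS² + SR² − 2·TS·SR·cos S = 1.7374e+05, so RT ≈ 416.82.
Law of cosines again: cos R = (SR² + RT² − TS²)/(2·SR·RT) ≈ 0.60456, so ∠R ≈ 52.80°.

0.6046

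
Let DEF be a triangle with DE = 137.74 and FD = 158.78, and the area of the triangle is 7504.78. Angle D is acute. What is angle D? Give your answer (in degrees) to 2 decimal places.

From area = ½·FD·DE·sin D, we get sin D = 2·area/(FD·DE) ≈ 0.68630.
Taking the acute solution, ∠D ≈ 43.34°.

43.34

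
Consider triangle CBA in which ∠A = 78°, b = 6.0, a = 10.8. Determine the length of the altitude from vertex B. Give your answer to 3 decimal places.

10.088

Law of sines: sin B = b·sin A/a ≈ 0.54342.
Since a ≥ b, only the acute value applies: ∠B ≈ 32.92°.
Then ∠C = 180° − ∠A − ∠B ≈ 69.08°.
Law of sines gives c = a·sin C/sin A ≈ 10.314.
Area = ½·a·b·sin C ≈ 30.265.
The altitude from B has length 2·area/b ≈ 10.088.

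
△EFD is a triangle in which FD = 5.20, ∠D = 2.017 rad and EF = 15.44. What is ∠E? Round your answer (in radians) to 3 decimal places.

0.309

Law of sines: sin E = FD·sin D/EF ≈ 0.30381.
Since EF ≥ FD, only the acute value applies: ∠E ≈ 0.309 rad.
Then ∠F = π − ∠D − ∠E ≈ 0.816 rad.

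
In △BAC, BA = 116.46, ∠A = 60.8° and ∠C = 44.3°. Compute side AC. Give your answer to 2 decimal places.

The third angle is ∠B = 180° − ∠A − ∠C = 74.90°.
Law of sines: AC = BA·sin B/sin C ≈ 160.99.

160.99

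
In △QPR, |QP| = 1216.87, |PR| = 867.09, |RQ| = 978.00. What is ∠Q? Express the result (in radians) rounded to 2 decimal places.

By the law of cosines, cos Q = (|RQ|² + |QP|² − |PR|²) / (2·|RQ|·|QP|) ≈ 0.70810, so ∠Q ≈ 0.7840 rad.

∠Q ≈ 0.78 rad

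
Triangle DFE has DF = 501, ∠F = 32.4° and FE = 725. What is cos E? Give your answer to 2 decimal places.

0.75

By the law of cosines, ED² = DF² + FE² − 2·DF·FE·cos F = 1.6326e+05, so ED ≈ 404.06.
Law of cosines again: cos E = (FE² + ED² − DF²)/(2·FE·ED) ≈ 0.74739, so ∠E ≈ 41.63°.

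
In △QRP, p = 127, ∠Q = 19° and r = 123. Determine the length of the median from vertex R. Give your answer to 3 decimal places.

m_R ≈ 71.703

By the law of cosines, q² = r² + p² − 2·r·p·cos Q = 1718.1, so q ≈ 41.45.
Median from R: ½√(2·p² + 2·q² − r²) ≈ 71.703.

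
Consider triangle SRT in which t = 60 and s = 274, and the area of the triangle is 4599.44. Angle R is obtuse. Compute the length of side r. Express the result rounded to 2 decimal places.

325.46

From area = ½·t·s·sin R, we get sin R = 2·area/(t·s) ≈ 0.55954.
Taking the obtuse solution, ∠R ≈ 145.98°.
Law of cosines then gives r ≈ 325.46.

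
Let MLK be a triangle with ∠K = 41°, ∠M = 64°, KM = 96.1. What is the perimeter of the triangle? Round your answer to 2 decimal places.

250.79

The third angle is ∠L = 180° − ∠K − ∠M = 75.00°.
Law of sines: LK = KM·sin M/sin L ≈ 89.421.
Law of sines: ML = KM·sin K/sin L ≈ 65.271.
Semiperimeter s = (89.421+96.1+65.271)/2 = 125.4.
Perimeter = 89.421 + 96.1 + 65.271 = 250.79.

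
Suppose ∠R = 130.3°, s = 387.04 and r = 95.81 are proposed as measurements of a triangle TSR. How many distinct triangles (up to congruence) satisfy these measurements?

0

s·sin R = 387.04·sin(130.3°) ≈ 295.2.
Since ∠R is not acute, a triangle exists only if r > s; here r ≤ s, so there is no triangle.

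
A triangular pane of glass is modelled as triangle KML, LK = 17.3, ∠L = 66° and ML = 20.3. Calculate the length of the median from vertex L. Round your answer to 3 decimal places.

15.788

By the law of cosines, KM² = ML² + LK² − 2·ML·LK·cos L = 425.7, so KM ≈ 20.632.
Median from L: ½√(2·ML² + 2·LK² − KM²) ≈ 15.788.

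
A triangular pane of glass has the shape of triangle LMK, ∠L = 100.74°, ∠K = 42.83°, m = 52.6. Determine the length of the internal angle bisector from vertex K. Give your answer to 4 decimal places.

t_K ≈ 61.0417

The third angle is ∠M = 180° − ∠K − ∠L = 36.43°.
Law of sines: l = m·sin L/sin M ≈ 87.024.
Law of sines: k = m·sin K/sin M ≈ 60.216.
The bisector from K has length 2·l·m·cos(∠K/2)/(l+m) ≈ 61.042.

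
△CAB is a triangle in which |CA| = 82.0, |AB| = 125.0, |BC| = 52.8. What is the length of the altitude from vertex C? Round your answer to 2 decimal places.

Semiperimeter s = (125 + 52.8 + 82)/2 = 129.9.
Heron's formula: area = √(129.9·4.9·77.1·47.9) ≈ 1533.2.
The altitude from C has length 2·area/|AB| ≈ 24.531.

h_C ≈ 24.53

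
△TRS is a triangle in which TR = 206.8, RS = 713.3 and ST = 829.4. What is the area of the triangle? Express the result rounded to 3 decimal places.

Semiperimeter s = (713.3 + 829.4 + 206.8)/2 = 874.75.
Heron's formula: area = √(874.75·161.45·45.35·667.95) ≈ 65407.

area ≈ 65406.607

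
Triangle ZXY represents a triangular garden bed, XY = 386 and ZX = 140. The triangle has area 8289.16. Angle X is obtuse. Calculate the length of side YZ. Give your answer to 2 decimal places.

From area = ½·ZX·XY·sin X, we get sin X = 2·area/(ZX·XY) ≈ 0.30678.
Taking the obtuse solution, ∠X ≈ 162.13°.
Law of cosines then gives YZ ≈ 521.02.

521.02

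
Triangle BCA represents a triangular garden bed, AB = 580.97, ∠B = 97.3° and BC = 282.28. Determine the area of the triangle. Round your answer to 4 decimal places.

81333.4654

Area = ½·AB·BC·sin B ≈ 81333.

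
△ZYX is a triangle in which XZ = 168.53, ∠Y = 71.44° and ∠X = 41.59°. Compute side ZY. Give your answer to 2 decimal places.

118.01

The third angle is ∠Z = 180° − ∠Y − ∠X = 66.97°.
Law of sines: ZY = XZ·sin X/sin Y ≈ 118.01.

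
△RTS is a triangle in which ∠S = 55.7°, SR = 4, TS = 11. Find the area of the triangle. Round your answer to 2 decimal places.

area ≈ 18.17

Area = ½·TS·SR·sin S ≈ 18.174.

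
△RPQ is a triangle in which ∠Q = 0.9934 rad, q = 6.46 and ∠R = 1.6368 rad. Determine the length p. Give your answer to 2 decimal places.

The third angle is ∠P = π − ∠Q − ∠R = 0.5114 rad.
Law of sines: p = q·sin P/sin Q ≈ 3.7732.

3.77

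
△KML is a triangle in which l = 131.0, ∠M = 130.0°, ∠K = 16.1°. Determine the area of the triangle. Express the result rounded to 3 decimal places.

area ≈ 3268.162

The third angle is ∠L = 180° − ∠K − ∠M = 33.90°.
Law of sines: k = l·sin K/sin L ≈ 65.134.
Law of sines: m = l·sin M/sin L ≈ 179.92.
Area = ½·l·k·sin M ≈ 3268.2.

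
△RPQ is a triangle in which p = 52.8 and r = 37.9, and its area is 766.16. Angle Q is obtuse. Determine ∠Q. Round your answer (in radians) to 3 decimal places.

∠Q ≈ 2.269 rad

From area = ½·r·p·sin Q, we get sin Q = 2·area/(r·p) ≈ 0.76573.
Taking the obtuse solution, ∠Q ≈ 2.269 rad.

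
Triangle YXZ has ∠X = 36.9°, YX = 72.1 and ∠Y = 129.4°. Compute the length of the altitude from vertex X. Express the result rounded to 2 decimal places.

The third angle is ∠Z = 180° − ∠Y − ∠X = 13.70°.
Law of sines: XZ = YX·sin Y/sin Z ≈ 235.24.
Law of sines: ZY = YX·sin X/sin Z ≈ 182.78.
Area = ½·YX·XZ·sin X ≈ 5091.8.
The altitude from X has length 2·area/ZY ≈ 55.714.

h_X ≈ 55.71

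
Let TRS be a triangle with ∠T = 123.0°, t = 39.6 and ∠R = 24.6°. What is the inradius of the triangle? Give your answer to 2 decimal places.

4.93

The third angle is ∠S = 180° − ∠T − ∠R = 32.40°.
Law of sines: r = t·sin R/sin T ≈ 19.656.
Law of sines: s = t·sin S/sin T ≈ 25.3.
Area = ½·t·r·sin S ≈ 208.54.
Semiperimeter p = (39.6+19.656+25.3)/2 = 42.278.
Inradius = area/p = 208.54/42.278 ≈ 4.9325.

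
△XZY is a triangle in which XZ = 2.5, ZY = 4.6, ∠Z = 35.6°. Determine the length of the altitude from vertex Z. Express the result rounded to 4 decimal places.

By the law of cosines, YX² = XZ² + ZY² − 2·XZ·ZY·cos Z = 8.7087, so YX ≈ 2.951.
Area = ½·XZ·ZY·sin Z ≈ 3.3472.
The altitude from Z has length 2·area/YX ≈ 2.2685.

h_Z ≈ 2.2685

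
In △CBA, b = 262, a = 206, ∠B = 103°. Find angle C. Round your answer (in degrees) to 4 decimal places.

26.9944

Law of sines: sin A = a·sin B/b ≈ 0.76611.
Since b ≥ a, only the acute value applies: ∠A ≈ 50.01°.
Then ∠C = 180° − ∠B − ∠A ≈ 26.99°.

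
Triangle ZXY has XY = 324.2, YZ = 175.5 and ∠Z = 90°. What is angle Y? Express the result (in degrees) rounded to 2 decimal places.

Law of sines: sin X = YZ·sin Z/XY ≈ 0.54133.
Since XY ≥ YZ, only the acute value applies: ∠X ≈ 32.77°.
Then ∠Y = 180° − ∠Z − ∠X ≈ 57.23°.

∠Y ≈ 57.23°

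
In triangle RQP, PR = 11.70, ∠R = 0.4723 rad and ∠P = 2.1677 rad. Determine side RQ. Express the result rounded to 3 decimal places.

The third angle is ∠Q = π − ∠P − ∠R = 0.5016 rad.
Law of sines: RQ = PR·sin P/sin Q ≈ 20.126.

20.126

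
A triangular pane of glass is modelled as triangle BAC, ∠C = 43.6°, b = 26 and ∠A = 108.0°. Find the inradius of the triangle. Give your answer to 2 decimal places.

The third angle is ∠B = 180° − ∠A − ∠C = 28.40°.
Law of sines: a = b·sin A/sin B ≈ 51.99.
Law of sines: c = b·sin C/sin B ≈ 37.698.
Area = ½·b·a·sin C ≈ 466.09.
Semiperimeter s = (26+51.99+37.698)/2 = 57.844.
Inradius = area/s = 466.09/57.844 ≈ 8.0577.

r ≈ 8.06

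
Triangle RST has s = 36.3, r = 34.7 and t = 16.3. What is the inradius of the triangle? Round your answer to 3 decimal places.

6.420

Semiperimeter p = (34.7 + 36.3 + 16.3)/2 = 43.65.
Heron's formula: area = √(43.65·8.95·7.35·27.35) ≈ 280.24.
Inradius = area/p = 280.24/43.65 ≈ 6.4201.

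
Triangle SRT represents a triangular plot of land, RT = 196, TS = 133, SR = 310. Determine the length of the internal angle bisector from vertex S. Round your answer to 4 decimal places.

182.0966

By the law of cosines, cos S = (TS² + SR² − RT²) / (2·TS·SR) ≈ 0.91406, so ∠S ≈ 23.93°.
The bisector from S has length 2·TS·SR·cos(∠S/2)/(TS+SR) ≈ 182.1.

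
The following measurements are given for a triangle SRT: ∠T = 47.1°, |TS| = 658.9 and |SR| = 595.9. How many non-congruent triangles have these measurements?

|TS|·sin T = 658.9·sin(47.1°) ≈ 482.7.
Since |TS| sin T < |SR| < |TS| (482.7 < 595.9 < 658.9), two triangles exist.

2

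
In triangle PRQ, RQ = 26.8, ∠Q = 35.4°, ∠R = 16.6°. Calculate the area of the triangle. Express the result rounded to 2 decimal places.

area ≈ 75.42

The third angle is ∠P = 180° − ∠R − ∠Q = 128.00°.
Law of sines: QP = RQ·sin R/sin P ≈ 9.7162.
Law of sines: PR = RQ·sin Q/sin P ≈ 19.701.
Area = ½·RQ·QP·sin Q ≈ 75.421.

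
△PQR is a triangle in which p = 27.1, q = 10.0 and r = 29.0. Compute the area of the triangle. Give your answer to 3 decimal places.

area ≈ 135.490

Semiperimeter s = (27.1 + 10 + 29)/2 = 33.05.
Heron's formula: area = √(33.05·5.95·23.05·4.05) ≈ 135.49.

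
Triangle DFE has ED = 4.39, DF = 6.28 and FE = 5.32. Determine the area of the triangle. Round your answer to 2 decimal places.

Semiperimeter s = (5.32 + 4.39 + 6.28)/2 = 7.995.
Heron's formula: area = √(7.995·2.675·3.605·1.715) ≈ 11.499.

area ≈ 11.50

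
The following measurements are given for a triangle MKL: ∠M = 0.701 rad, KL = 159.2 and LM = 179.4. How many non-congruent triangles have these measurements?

LM·sin M = 179.4·sin(0.701 rad) ≈ 115.7.
Since LM sin M < KL < LM (115.7 < 159.2 < 179.4), two triangles exist.

2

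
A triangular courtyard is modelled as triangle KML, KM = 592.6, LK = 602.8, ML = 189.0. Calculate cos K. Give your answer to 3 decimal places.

By the law of cosines, cos K = (LK² + KM² − ML²) / (2·LK·KM) ≈ 0.95015, so ∠K ≈ 0.317 rad.

cos K ≈ 0.950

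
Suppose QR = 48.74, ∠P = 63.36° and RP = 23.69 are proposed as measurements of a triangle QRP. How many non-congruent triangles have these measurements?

RP·sin P = 23.69·sin(63.36°) ≈ 21.18.
Since QR ≥ RP, exactly one triangle exists.

1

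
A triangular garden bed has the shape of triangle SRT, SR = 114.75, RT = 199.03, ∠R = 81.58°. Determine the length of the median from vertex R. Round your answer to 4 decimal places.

121.9313

By the law of cosines, TS² = SR² + RT² − 2·SR·RT·cos R = 46092, so TS ≈ 214.69.
Median from R: ½√(2·SR² + 2·RT² − TS²) ≈ 121.93.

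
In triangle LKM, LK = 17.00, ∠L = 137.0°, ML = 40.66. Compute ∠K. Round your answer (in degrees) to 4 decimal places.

∠K ≈ 30.6816°

By the law of cosines, KM² = ML² + LK² − 2·ML·LK·cos L = 2953.3, so KM ≈ 54.344.
Law of cosines again: cos K = (LK² + KM² − ML²)/(2·LK·KM) ≈ 0.86002, so ∠K ≈ 30.68°.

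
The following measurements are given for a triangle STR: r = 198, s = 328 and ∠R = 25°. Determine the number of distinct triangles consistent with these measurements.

s·sin R = 328·sin(25°) ≈ 138.6.
Since s sin R < r < s (138.6 < 198 < 328), two triangles exist.

2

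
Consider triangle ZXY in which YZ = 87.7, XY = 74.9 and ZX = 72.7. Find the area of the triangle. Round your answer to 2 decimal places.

Semiperimeter s = (74.9 + 87.7 + 72.7)/2 = 117.65.
Heron's formula: area = √(117.65·42.75·29.95·44.95) ≈ 2602.1.

area ≈ 2602.12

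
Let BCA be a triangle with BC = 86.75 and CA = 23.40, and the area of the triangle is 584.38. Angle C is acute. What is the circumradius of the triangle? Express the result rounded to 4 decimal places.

From area = ½·BC·CA·sin C, we get sin C = 2·area/(BC·CA) ≈ 0.57576.
Taking the acute solution, ∠C ≈ 0.614 rad.
Law of cosines then gives AB ≈ 68.947.
Circumradius = AB/(2 sin C) ≈ 59.875.

R ≈ 59.8748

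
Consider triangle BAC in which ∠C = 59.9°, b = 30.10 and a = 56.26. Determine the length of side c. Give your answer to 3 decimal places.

By the law of cosines, c² = b² + a² − 2·b·a·cos C = 2372.7, so c ≈ 48.71.

48.710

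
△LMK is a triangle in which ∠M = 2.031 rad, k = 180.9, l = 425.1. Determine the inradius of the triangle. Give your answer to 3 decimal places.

By the law of cosines, m² = k² + l² − 2·k·l·cos M = 2.8174e+05, so m ≈ 530.79.
Area = ½·k·l·sin M ≈ 34450.
Semiperimeter s = (425.1+530.79+180.9)/2 = 568.4.
Inradius = area/s = 34450/568.4 ≈ 60.609.

r ≈ 60.609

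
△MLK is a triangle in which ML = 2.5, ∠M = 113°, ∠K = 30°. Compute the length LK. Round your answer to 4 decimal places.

4.6025

The third angle is ∠L = 180° − ∠K − ∠M = 37.00°.
Law of sines: LK = ML·sin M/sin K ≈ 4.6025.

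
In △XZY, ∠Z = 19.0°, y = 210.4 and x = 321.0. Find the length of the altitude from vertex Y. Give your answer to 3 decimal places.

104.507

By the law of cosines, z² = y² + x² − 2·y·x·cos Z = 19592, so z ≈ 139.97.
Area = ½·y·x·sin Z ≈ 10994.
The altitude from Y has length 2·area/y ≈ 104.51.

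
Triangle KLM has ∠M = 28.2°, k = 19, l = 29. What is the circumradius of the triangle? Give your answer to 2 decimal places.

By the law of cosines, m² = k² + l² − 2·k·l·cos M = 230.8, so m ≈ 15.192.
Area = ½·k·l·sin M ≈ 130.19.
Circumradius = m/(2 sin M) ≈ 16.075.

16.07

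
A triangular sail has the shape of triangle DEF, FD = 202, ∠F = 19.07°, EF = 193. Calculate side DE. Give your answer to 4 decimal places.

By the law of cosines, DE² = EF² + FD² − 2·EF·FD·cos F = 4360.1, so DE ≈ 66.031.

66.0310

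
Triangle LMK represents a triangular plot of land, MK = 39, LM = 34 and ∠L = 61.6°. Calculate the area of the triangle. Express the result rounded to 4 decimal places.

Law of sines: sin K = LM·sin L/MK ≈ 0.76687.
Since MK ≥ LM, only the acute value applies: ∠K ≈ 50.07°.
Then ∠M = 180° − ∠L − ∠K ≈ 68.33°.
Law of sines gives KL = MK·sin M/sin L ≈ 41.201.
Area = ½·MK·LM·sin M ≈ 616.13.

area ≈ 616.1264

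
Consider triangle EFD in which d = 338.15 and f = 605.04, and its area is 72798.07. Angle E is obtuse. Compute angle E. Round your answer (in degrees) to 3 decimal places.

From area = ½·f·d·sin E, we get sin E = 2·area/(f·d) ≈ 0.71163.
Taking the obtuse solution, ∠E ≈ 134.63°.

∠E ≈ 134.632°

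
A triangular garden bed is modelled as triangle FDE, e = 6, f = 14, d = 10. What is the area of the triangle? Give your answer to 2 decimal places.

25.98

Semiperimeter s = (14 + 10 + 6)/2 = 15.
Heron's formula: area = √(15·1·5·9) ≈ 25.981.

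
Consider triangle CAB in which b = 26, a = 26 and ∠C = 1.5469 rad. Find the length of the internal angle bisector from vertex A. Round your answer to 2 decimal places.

By the law of cosines, c² = a² + b² − 2·a·b·cos C = 1319.7, so c ≈ 36.328.
Law of cosines again: cos A = (b² + c² − a²)/(2·b·c) ≈ 0.69861, so ∠A ≈ 0.7973 rad.
The bisector from A has length 2·b·c·cos(∠A/2)/(b+c) ≈ 27.931.

27.93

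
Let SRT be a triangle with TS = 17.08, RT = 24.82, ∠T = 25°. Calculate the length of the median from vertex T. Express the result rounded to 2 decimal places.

By the law of cosines, SR² = RT² + TS² − 2·RT·TS·cos T = 139.34, so SR ≈ 11.804.
Median from T: ½√(2·RT² + 2·TS² − SR²) ≈ 20.471.

m_T ≈ 20.47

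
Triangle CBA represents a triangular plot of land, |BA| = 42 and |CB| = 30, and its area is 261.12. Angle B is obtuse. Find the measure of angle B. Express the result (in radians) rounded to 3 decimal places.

From area = ½·|CB|·|BA|·sin B, we get sin B = 2·area/(|CB|·|BA|) ≈ 0.41448.
Taking the obtuse solution, ∠B ≈ 2.7142 rad.

∠B ≈ 2.714 rad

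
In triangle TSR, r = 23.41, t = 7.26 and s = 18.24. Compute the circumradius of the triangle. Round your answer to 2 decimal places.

14.83

By the law of cosines, cos T = (s² + r² − t²) / (2·s·r) ≈ 0.96958, so ∠T ≈ 14.17°.
Circumradius = t/(2 sin T) ≈ 14.83.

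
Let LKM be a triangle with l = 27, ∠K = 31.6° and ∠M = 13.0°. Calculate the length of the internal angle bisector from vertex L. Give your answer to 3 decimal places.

The third angle is ∠L = 180° − ∠K − ∠M = 135.40°.
Law of sines: k = l·sin K/sin L ≈ 20.149.
Law of sines: m = l·sin M/sin L ≈ 8.6501.
The bisector from L has length 2·k·m·cos(∠L/2)/(k+m) ≈ 4.5929.

t_L ≈ 4.593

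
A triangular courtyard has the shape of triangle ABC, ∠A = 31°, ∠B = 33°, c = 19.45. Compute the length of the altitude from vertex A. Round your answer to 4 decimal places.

The third angle is ∠C = 180° − ∠A − ∠B = 116.00°.
Law of sines: a = c·sin A/sin C ≈ 11.145.
Law of sines: b = c·sin B/sin C ≈ 11.786.
Area = ½·c·a·sin B ≈ 59.033.
The altitude from A has length 2·area/a ≈ 10.593.

h_A ≈ 10.5932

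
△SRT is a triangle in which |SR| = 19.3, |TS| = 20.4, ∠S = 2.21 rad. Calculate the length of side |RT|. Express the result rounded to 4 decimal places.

35.4740

By the law of cosines, |RT|² = |TS|² + |SR|² − 2·|TS|·|SR|·cos S = 1258.4, so |RT| ≈ 35.474.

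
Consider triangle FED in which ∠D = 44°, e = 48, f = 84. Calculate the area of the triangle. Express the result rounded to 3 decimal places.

area ≈ 1400.431

Area = ½·f·e·sin D ≈ 1400.4.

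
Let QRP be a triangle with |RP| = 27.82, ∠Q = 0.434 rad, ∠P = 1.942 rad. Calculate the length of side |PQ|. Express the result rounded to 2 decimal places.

45.85

The third angle is ∠R = π − ∠P − ∠Q = 0.766 rad.
Law of sines: |PQ| = |RP|·sin R/sin Q ≈ 45.846.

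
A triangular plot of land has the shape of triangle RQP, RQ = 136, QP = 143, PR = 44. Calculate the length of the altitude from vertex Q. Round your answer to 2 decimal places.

Semiperimeter s = (143 + 44 + 136)/2 = 161.5.
Heron's formula: area = √(161.5·18.5·117.5·25.5) ≈ 2992.
The altitude from Q has length 2·area/PR ≈ 136.

136.00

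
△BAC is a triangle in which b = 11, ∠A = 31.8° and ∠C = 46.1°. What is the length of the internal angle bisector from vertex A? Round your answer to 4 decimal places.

8.9768

The third angle is ∠B = 180° − ∠A − ∠C = 102.10°.
Law of sines: a = b·sin A/sin B ≈ 5.9282.
Law of sines: c = b·sin C/sin B ≈ 8.1062.
The bisector from A has length 2·c·b·cos(∠A/2)/(c+b) ≈ 8.9768.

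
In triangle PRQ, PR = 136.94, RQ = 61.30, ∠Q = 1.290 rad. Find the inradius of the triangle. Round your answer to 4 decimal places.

r ≈ 24.4413

Law of sines: sin P = RQ·sin Q/PR ≈ 0.43011.
Since PR ≥ RQ, only the acute value applies: ∠P ≈ 0.445 rad.
Then ∠R = π − ∠Q − ∠P ≈ 1.407 rad.
Law of sines gives QP = PR·sin R/sin Q ≈ 140.61.
Area = ½·PR·RQ·sin R ≈ 4141.
Semiperimeter s = (61.3+140.61+136.94)/2 = 169.43.
Inradius = area/s = 4141/169.43 ≈ 24.441.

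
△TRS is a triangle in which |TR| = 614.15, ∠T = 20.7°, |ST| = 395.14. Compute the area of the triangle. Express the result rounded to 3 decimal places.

area ≈ 42889.795

Area = ½·|ST|·|TR|·sin T ≈ 42890.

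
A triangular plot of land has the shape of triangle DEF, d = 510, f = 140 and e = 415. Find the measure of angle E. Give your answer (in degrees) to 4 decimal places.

41.1816

By the law of cosines, cos E = (f² + d² − e²) / (2·f·d) ≈ 0.75263, so ∠E ≈ 41.18°.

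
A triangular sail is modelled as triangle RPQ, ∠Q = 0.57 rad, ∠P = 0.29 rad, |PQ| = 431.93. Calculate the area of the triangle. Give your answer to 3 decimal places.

The third angle is ∠R = π − ∠P − ∠Q = 2.282 rad.
Law of sines: |QR| = |PQ|·sin P/sin R ≈ 162.98.
Law of sines: |RP| = |PQ|·sin Q/sin R ≈ 307.56.
Area = ½·|PQ|·|QR|·sin Q ≈ 18994.

area ≈ 18993.673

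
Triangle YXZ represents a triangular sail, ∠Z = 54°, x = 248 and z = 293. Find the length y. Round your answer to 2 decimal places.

359.30

Law of sines: sin X = x·sin Z/z ≈ 0.68477.
Since z ≥ x, only the acute value applies: ∠X ≈ 43.22°.
Then ∠Y = 180° − ∠Z − ∠X ≈ 82.78°.
Law of sines gives y = z·sin Y/sin Z ≈ 359.3.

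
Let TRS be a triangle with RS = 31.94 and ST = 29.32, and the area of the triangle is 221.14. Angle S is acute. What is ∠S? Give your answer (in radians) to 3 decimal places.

0.492

From area = ½·RS·ST·sin S, we get sin S = 2·area/(RS·ST) ≈ 0.47228.
Taking the acute solution, ∠S ≈ 0.492 rad.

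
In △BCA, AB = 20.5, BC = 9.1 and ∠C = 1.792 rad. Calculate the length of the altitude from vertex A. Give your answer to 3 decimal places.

Law of sines: sin A = BC·sin C/AB ≈ 0.43309.
Since AB ≥ BC, only the acute value applies: ∠A ≈ 0.448 rad.
Then ∠B = π − ∠C − ∠A ≈ 0.902 rad.
Law of sines gives CA = AB·sin B/sin C ≈ 16.481.
Area = ½·AB·BC·sin B ≈ 73.162.
The altitude from A has length 2·area/BC ≈ 16.08.

h_A ≈ 16.080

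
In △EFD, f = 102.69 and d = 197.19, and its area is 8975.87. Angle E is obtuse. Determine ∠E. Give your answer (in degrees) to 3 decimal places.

∠E ≈ 117.560°

From area = ½·f·d·sin E, we get sin E = 2·area/(f·d) ≈ 0.88653.
Taking the obtuse solution, ∠E ≈ 117.56°.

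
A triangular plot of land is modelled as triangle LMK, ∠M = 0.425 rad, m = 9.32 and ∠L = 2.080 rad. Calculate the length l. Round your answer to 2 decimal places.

19.74

The third angle is ∠K = π − ∠L − ∠M = 0.637 rad.
Law of sines: l = m·sin L/sin M ≈ 19.736.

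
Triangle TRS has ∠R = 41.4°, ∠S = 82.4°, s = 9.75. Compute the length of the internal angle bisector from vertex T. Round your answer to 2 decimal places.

6.88

The third angle is ∠T = 180° − ∠R − ∠S = 56.20°.
Law of sines: t = s·sin T/sin S ≈ 8.1739.
Law of sines: r = s·sin R/sin S ≈ 6.5049.
The bisector from T has length 2·r·s·cos(∠T/2)/(r+s) ≈ 6.8837.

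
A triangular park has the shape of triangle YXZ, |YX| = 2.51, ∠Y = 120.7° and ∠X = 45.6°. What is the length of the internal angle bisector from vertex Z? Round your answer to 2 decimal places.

The third angle is ∠Z = 180° − ∠Y − ∠X = 13.70°.
Law of sines: |XZ| = |YX|·sin Y/sin Z ≈ 9.1127.
Law of sines: |ZY| = |YX|·sin X/sin Z ≈ 7.5719.
The bisector from Z has length 2·|XZ|·|ZY|·cos(∠Z/2)/(|XZ|+|ZY|) ≈ 8.2121.

t_Z ≈ 8.21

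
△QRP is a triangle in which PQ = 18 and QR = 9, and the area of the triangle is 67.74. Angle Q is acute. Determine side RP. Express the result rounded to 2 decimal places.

15.08

From area = ½·PQ·QR·sin Q, we get sin Q = 2·area/(PQ·QR) ≈ 0.83630.
Taking the acute solution, ∠Q ≈ 56.75°.
Law of cosines then gives RP ≈ 15.078.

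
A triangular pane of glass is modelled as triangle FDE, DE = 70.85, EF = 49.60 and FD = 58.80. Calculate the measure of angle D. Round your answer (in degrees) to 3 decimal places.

By the law of cosines, cos D = (FD² + DE² − EF²) / (2·FD·DE) ≈ 0.72216, so ∠D ≈ 43.77°.

43.767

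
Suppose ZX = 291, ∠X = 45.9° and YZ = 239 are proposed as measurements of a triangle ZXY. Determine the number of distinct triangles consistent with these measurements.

ZX·sin X = 291·sin(45.9°) ≈ 209.
Since ZX sin X < YZ < ZX (209 < 239 < 291), two triangles exist.

2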